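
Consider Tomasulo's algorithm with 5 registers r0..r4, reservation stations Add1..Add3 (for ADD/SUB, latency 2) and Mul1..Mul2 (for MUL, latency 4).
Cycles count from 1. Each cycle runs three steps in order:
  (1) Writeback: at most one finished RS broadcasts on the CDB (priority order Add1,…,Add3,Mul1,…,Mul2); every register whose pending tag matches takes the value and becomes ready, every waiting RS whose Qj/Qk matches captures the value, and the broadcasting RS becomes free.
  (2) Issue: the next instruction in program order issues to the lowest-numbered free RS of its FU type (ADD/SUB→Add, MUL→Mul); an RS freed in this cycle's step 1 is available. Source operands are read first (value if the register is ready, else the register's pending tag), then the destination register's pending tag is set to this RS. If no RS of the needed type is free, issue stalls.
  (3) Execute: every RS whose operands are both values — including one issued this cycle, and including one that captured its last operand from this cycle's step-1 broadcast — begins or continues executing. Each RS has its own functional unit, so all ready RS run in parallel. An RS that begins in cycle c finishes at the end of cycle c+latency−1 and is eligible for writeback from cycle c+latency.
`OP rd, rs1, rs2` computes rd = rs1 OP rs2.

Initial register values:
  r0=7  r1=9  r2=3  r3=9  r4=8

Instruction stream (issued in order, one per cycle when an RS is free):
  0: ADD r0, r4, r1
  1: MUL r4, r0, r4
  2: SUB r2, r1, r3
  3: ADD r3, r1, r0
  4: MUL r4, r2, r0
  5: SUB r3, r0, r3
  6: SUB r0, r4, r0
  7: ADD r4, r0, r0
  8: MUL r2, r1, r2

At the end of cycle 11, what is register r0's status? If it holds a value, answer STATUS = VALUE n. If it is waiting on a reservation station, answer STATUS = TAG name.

STATUS = VALUE -17

cycle 1: issue ADD r0<-Add1 // r0:Add1,r1:9,r2:3,r3:9,r4:8
cycle 2: issue MUL r4<-Mul1 // r0:Add1,r1:9,r2:3,r3:9,r4:Mul1
cycle 3: CDB Add1=17; issue SUB r2<-Add1 // r0:17,r1:9,r2:Add1,r3:9,r4:Mul1
cycle 4: issue ADD r3<-Add2 // r0:17,r1:9,r2:Add1,r3:Add2,r4:Mul1
cycle 5: CDB Add1=0; issue MUL r4<-Mul2 // r0:17,r1:9,r2:0,r3:Add2,r4:Mul2
cycle 6: CDB Add2=26; issue SUB r3<-Add1 // r0:17,r1:9,r2:0,r3:Add1,r4:Mul2
cycle 7: CDB Mul1=136; issue SUB r0<-Add2 // r0:Add2,r1:9,r2:0,r3:Add1,r4:Mul2
cycle 8: CDB Add1=-9; issue ADD r4<-Add1 // r0:Add2,r1:9,r2:0,r3:-9,r4:Add1
cycle 9: CDB Mul2=0; issue MUL r2<-Mul1 // r0:Add2,r1:9,r2:Mul1,r3:-9,r4:Add1
cycle 10: - // r0:Add2,r1:9,r2:Mul1,r3:-9,r4:Add1
cycle 11: CDB Add2=-17 // r0:-17,r1:9,r2:Mul1,r3:-9,r4:Add1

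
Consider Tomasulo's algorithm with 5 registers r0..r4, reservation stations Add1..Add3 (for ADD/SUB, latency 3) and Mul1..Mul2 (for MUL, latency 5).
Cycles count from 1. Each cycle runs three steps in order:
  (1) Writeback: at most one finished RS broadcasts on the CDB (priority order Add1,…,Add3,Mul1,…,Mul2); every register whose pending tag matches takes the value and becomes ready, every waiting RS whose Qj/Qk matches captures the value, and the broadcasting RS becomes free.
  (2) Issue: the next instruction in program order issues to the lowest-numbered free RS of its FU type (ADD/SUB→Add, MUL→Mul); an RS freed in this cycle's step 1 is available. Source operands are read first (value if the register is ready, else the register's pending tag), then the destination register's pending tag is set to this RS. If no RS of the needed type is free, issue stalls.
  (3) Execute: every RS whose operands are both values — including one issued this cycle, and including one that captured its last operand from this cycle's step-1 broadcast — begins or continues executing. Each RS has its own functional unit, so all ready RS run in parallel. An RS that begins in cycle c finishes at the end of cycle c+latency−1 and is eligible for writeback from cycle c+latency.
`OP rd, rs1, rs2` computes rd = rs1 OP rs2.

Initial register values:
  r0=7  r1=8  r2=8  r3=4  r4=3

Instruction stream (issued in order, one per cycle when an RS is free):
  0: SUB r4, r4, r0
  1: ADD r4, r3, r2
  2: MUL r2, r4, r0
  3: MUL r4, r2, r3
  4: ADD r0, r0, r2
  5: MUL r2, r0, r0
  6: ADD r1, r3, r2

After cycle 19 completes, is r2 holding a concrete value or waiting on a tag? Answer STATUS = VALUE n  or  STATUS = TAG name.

STATUS = VALUE 8281

cycle 1: issue SUB r4<-Add1 // r0:7,r1:8,r2:8,r3:4,r4:Add1
cycle 2: issue ADD r4<-Add2 // r0:7,r1:8,r2:8,r3:4,r4:Add2
cycle 3: issue MUL r2<-Mul1 // r0:7,r1:8,r2:Mul1,r3:4,r4:Add2
cycle 4: CDB Add1=-4; issue MUL r4<-Mul2 // r0:7,r1:8,r2:Mul1,r3:4,r4:Mul2
cycle 5: CDB Add2=12; issue ADD r0<-Add1 // r0:Add1,r1:8,r2:Mul1,r3:4,r4:Mul2
cycle 6: stall // r0:Add1,r1:8,r2:Mul1,r3:4,r4:Mul2
cycle 7: stall // r0:Add1,r1:8,r2:Mul1,r3:4,r4:Mul2
cycle 8: stall // r0:Add1,r1:8,r2:Mul1,r3:4,r4:Mul2
cycle 9: stall // r0:Add1,r1:8,r2:Mul1,r3:4,r4:Mul2
cycle 10: CDB Mul1=84; issue MUL r2<-Mul1 // r0:Add1,r1:8,r2:Mul1,r3:4,r4:Mul2
cycle 11: issue ADD r1<-Add2 // r0:Add1,r1:Add2,r2:Mul1,r3:4,r4:Mul2
cycle 12: - // r0:Add1,r1:Add2,r2:Mul1,r3:4,r4:Mul2
cycle 13: CDB Add1=91 // r0:91,r1:Add2,r2:Mul1,r3:4,r4:Mul2
cycle 14: - // r0:91,r1:Add2,r2:Mul1,r3:4,r4:Mul2
cycle 15: CDB Mul2=336 // r0:91,r1:Add2,r2:Mul1,r3:4,r4:336
cycle 16: - // r0:91,r1:Add2,r2:Mul1,r3:4,r4:336
cycle 17: - // r0:91,r1:Add2,r2:Mul1,r3:4,r4:336
cycle 18: CDB Mul1=8281 // r0:91,r1:Add2,r2:8281,r3:4,r4:336
cycle 19: - // r0:91,r1:Add2,r2:8281,r3:4,r4:336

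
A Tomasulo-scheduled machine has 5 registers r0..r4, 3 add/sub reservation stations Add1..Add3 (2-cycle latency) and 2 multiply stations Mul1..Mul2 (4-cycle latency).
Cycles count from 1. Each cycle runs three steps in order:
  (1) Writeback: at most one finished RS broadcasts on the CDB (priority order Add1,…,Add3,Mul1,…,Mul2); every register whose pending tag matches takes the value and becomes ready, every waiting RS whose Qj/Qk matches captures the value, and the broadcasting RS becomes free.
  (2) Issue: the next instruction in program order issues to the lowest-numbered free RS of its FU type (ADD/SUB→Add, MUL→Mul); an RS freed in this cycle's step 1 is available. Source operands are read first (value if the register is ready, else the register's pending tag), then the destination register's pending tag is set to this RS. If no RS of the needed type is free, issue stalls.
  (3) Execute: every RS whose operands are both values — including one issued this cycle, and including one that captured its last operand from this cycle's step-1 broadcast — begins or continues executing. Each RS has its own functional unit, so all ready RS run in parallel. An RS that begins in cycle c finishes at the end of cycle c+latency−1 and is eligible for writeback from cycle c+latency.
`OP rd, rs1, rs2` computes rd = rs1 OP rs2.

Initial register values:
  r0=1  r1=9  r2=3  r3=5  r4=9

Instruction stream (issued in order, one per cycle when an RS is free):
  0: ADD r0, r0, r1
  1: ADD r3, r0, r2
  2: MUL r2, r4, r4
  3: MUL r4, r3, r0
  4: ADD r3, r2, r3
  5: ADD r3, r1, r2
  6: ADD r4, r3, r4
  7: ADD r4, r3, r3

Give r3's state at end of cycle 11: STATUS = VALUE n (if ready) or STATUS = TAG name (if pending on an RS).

  c1: issue ADD r0<-Add1  regs: r0:Add1,r1:9,r2:3,r3:5,r4:9
  c2: issue ADD r3<-Add2  regs: r0:Add1,r1:9,r2:3,r3:Add2,r4:9
  c3: CDB Add1=10; issue MUL r2<-Mul1  regs: r0:10,r1:9,r2:Mul1,r3:Add2,r4:9
  c4: issue MUL r4<-Mul2  regs: r0:10,r1:9,r2:Mul1,r3:Add2,r4:Mul2
  c5: CDB Add2=13; issue ADD r3<-Add1  regs: r0:10,r1:9,r2:Mul1,r3:Add1,r4:Mul2
  c6: issue ADD r3<-Add2  regs: r0:10,r1:9,r2:Mul1,r3:Add2,r4:Mul2
  c7: CDB Mul1=81; issue ADD r4<-Add3  regs: r0:10,r1:9,r2:81,r3:Add2,r4:Add3
  c8: stall  regs: r0:10,r1:9,r2:81,r3:Add2,r4:Add3
  c9: CDB Add1=94; issue ADD r4<-Add1  regs: r0:10,r1:9,r2:81,r3:Add2,r4:Add1
  c10: CDB Add2=90  regs: r0:10,r1:9,r2:81,r3:90,r4:Add1
  c11: CDB Mul2=130  regs: r0:10,r1:9,r2:81,r3:90,r4:Add1

STATUS = VALUE 90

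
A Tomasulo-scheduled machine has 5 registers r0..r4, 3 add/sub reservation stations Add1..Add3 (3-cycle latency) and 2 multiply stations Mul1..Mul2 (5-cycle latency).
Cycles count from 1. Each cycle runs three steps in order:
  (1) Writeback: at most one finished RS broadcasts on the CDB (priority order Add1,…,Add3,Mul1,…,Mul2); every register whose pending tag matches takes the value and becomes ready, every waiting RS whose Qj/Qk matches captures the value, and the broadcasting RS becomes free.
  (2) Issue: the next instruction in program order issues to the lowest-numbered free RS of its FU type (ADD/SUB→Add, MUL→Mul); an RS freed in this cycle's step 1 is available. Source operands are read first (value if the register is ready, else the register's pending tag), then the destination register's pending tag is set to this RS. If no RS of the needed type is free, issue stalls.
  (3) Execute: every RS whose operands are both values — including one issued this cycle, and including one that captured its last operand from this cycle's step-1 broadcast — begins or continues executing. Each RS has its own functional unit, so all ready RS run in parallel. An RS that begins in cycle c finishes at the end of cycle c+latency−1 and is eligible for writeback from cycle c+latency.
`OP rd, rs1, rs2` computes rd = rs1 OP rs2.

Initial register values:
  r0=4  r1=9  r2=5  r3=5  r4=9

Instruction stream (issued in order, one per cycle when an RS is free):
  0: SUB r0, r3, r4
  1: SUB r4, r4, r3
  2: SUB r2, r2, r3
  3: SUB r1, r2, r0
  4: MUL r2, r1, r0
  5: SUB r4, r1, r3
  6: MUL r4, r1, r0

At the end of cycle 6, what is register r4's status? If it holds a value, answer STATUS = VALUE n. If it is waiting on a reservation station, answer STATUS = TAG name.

c1: issue SUB r0<-Add1 | r0:Add1,r1:9,r2:5,r3:5,r4:9
c2: issue SUB r4<-Add2 | r0:Add1,r1:9,r2:5,r3:5,r4:Add2
c3: issue SUB r2<-Add3 | r0:Add1,r1:9,r2:Add3,r3:5,r4:Add2
c4: CDB Add1=-4; issue SUB r1<-Add1 | r0:-4,r1:Add1,r2:Add3,r3:5,r4:Add2
c5: CDB Add2=4; issue MUL r2<-Mul1 | r0:-4,r1:Add1,r2:Mul1,r3:5,r4:4
c6: CDB Add3=0; issue SUB r4<-Add2 | r0:-4,r1:Add1,r2:Mul1,r3:5,r4:Add2

STATUS = TAG Add2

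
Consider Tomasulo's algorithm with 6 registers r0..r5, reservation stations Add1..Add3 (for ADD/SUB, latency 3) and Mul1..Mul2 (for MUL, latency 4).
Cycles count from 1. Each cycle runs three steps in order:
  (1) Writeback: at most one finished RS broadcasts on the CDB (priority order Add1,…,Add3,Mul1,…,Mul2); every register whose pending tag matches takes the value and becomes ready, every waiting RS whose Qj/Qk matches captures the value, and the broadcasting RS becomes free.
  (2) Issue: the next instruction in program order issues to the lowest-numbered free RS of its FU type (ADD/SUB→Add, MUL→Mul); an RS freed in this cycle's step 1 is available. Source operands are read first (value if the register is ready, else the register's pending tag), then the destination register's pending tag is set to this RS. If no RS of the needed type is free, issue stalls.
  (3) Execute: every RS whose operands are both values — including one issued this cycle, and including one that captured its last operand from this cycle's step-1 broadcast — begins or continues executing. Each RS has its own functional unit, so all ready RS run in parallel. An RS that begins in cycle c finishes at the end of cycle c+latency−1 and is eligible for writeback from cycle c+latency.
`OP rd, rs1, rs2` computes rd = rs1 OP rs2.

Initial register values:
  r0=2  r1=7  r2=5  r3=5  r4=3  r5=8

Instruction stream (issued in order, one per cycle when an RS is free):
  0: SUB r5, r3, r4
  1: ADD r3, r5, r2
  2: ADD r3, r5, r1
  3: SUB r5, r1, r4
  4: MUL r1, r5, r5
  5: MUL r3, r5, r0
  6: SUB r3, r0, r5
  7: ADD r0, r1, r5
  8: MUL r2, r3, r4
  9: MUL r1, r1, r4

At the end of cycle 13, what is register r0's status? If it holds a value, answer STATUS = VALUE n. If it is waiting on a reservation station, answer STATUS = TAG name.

cycle 1: issue SUB r5<-Add1 // r0:2,r1:7,r2:5,r3:5,r4:3,r5:Add1
cycle 2: issue ADD r3<-Add2 // r0:2,r1:7,r2:5,r3:Add2,r4:3,r5:Add1
cycle 3: issue ADD r3<-Add3 // r0:2,r1:7,r2:5,r3:Add3,r4:3,r5:Add1
cycle 4: CDB Add1=2; issue SUB r5<-Add1 // r0:2,r1:7,r2:5,r3:Add3,r4:3,r5:Add1
cycle 5: issue MUL r1<-Mul1 // r0:2,r1:Mul1,r2:5,r3:Add3,r4:3,r5:Add1
cycle 6: issue MUL r3<-Mul2 // r0:2,r1:Mul1,r2:5,r3:Mul2,r4:3,r5:Add1
cycle 7: CDB Add1=4; issue SUB r3<-Add1 // r0:2,r1:Mul1,r2:5,r3:Add1,r4:3,r5:4
cycle 8: CDB Add2=7; issue ADD r0<-Add2 // r0:Add2,r1:Mul1,r2:5,r3:Add1,r4:3,r5:4
cycle 9: CDB Add3=9; stall // r0:Add2,r1:Mul1,r2:5,r3:Add1,r4:3,r5:4
cycle 10: CDB Add1=-2; stall // r0:Add2,r1:Mul1,r2:5,r3:-2,r4:3,r5:4
cycle 11: CDB Mul1=16; issue MUL r2<-Mul1 // r0:Add2,r1:16,r2:Mul1,r3:-2,r4:3,r5:4
cycle 12: CDB Mul2=8; issue MUL r1<-Mul2 // r0:Add2,r1:Mul2,r2:Mul1,r3:-2,r4:3,r5:4
cycle 13: - // r0:Add2,r1:Mul2,r2:Mul1,r3:-2,r4:3,r5:4

STATUS = TAG Add2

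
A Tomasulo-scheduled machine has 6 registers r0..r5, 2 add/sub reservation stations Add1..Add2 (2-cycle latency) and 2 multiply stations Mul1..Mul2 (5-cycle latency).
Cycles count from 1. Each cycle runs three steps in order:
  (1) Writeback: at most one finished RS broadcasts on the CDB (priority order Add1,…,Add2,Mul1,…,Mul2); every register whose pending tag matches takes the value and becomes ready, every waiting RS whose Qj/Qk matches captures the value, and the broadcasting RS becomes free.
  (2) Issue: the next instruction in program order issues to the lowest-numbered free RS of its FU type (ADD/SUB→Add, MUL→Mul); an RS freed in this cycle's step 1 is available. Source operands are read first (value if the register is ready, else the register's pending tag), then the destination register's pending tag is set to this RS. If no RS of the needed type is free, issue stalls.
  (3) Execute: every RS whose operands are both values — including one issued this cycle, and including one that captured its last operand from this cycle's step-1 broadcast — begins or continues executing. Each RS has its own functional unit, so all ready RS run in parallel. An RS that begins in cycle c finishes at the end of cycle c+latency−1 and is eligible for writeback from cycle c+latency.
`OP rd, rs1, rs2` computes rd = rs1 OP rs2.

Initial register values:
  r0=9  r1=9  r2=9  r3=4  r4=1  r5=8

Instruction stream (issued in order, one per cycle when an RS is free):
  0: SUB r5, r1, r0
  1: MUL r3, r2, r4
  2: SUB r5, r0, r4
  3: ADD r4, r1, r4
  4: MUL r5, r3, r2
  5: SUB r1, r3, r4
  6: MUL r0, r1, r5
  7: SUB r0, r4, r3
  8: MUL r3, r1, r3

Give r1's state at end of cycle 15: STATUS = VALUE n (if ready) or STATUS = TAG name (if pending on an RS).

c1: issue SUB r5<-Add1 | r0:9,r1:9,r2:9,r3:4,r4:1,r5:Add1
c2: issue MUL r3<-Mul1 | r0:9,r1:9,r2:9,r3:Mul1,r4:1,r5:Add1
c3: CDB Add1=0; issue SUB r5<-Add1 | r0:9,r1:9,r2:9,r3:Mul1,r4:1,r5:Add1
c4: issue ADD r4<-Add2 | r0:9,r1:9,r2:9,r3:Mul1,r4:Add2,r5:Add1
c5: CDB Add1=8; issue MUL r5<-Mul2 | r0:9,r1:9,r2:9,r3:Mul1,r4:Add2,r5:Mul2
c6: CDB Add2=10; issue SUB r1<-Add1 | r0:9,r1:Add1,r2:9,r3:Mul1,r4:10,r5:Mul2
c7: CDB Mul1=9; issue MUL r0<-Mul1 | r0:Mul1,r1:Add1,r2:9,r3:9,r4:10,r5:Mul2
c8: issue SUB r0<-Add2 | r0:Add2,r1:Add1,r2:9,r3:9,r4:10,r5:Mul2
c9: CDB Add1=-1; stall | r0:Add2,r1:-1,r2:9,r3:9,r4:10,r5:Mul2
c10: CDB Add2=1; stall | r0:1,r1:-1,r2:9,r3:9,r4:10,r5:Mul2
c11: stall | r0:1,r1:-1,r2:9,r3:9,r4:10,r5:Mul2
c12: CDB Mul2=81; issue MUL r3<-Mul2 | r0:1,r1:-1,r2:9,r3:Mul2,r4:10,r5:81
c13: - | r0:1,r1:-1,r2:9,r3:Mul2,r4:10,r5:81
c14: - | r0:1,r1:-1,r2:9,r3:Mul2,r4:10,r5:81
c15: - | r0:1,r1:-1,r2:9,r3:Mul2,r4:10,r5:81

STATUS = VALUE -1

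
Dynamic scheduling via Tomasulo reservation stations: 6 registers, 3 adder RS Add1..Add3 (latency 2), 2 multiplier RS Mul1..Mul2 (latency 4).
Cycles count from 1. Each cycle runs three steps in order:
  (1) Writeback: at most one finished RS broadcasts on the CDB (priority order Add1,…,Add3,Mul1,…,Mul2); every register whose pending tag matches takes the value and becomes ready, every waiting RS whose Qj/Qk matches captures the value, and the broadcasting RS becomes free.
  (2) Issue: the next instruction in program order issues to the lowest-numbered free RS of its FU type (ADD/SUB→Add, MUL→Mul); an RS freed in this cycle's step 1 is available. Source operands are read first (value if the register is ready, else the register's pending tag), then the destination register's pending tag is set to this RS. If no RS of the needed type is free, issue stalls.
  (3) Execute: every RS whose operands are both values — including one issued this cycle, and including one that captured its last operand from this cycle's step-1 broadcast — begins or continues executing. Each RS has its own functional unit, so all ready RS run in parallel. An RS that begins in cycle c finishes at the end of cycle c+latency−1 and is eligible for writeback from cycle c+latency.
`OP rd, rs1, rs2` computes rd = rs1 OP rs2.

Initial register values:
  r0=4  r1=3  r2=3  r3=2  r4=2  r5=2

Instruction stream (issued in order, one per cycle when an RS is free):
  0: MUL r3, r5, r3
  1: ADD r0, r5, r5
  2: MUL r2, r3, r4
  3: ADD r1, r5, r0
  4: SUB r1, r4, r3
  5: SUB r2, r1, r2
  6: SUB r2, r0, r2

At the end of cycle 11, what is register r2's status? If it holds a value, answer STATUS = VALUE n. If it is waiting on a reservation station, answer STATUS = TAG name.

cycle 1: issue MUL r3<-Mul1 // r0:4,r1:3,r2:3,r3:Mul1,r4:2,r5:2
cycle 2: issue ADD r0<-Add1 // r0:Add1,r1:3,r2:3,r3:Mul1,r4:2,r5:2
cycle 3: issue MUL r2<-Mul2 // r0:Add1,r1:3,r2:Mul2,r3:Mul1,r4:2,r5:2
cycle 4: CDB Add1=4; issue ADD r1<-Add1 // r0:4,r1:Add1,r2:Mul2,r3:Mul1,r4:2,r5:2
cycle 5: CDB Mul1=4; issue SUB r1<-Add2 // r0:4,r1:Add2,r2:Mul2,r3:4,r4:2,r5:2
cycle 6: CDB Add1=6; issue SUB r2<-Add1 // r0:4,r1:Add2,r2:Add1,r3:4,r4:2,r5:2
cycle 7: CDB Add2=-2; issue SUB r2<-Add2 // r0:4,r1:-2,r2:Add2,r3:4,r4:2,r5:2
cycle 8: - // r0:4,r1:-2,r2:Add2,r3:4,r4:2,r5:2
cycle 9: CDB Mul2=8 // r0:4,r1:-2,r2:Add2,r3:4,r4:2,r5:2
cycle 10: - // r0:4,r1:-2,r2:Add2,r3:4,r4:2,r5:2
cycle 11: CDB Add1=-10 // r0:4,r1:-2,r2:Add2,r3:4,r4:2,r5:2

STATUS = TAG Add2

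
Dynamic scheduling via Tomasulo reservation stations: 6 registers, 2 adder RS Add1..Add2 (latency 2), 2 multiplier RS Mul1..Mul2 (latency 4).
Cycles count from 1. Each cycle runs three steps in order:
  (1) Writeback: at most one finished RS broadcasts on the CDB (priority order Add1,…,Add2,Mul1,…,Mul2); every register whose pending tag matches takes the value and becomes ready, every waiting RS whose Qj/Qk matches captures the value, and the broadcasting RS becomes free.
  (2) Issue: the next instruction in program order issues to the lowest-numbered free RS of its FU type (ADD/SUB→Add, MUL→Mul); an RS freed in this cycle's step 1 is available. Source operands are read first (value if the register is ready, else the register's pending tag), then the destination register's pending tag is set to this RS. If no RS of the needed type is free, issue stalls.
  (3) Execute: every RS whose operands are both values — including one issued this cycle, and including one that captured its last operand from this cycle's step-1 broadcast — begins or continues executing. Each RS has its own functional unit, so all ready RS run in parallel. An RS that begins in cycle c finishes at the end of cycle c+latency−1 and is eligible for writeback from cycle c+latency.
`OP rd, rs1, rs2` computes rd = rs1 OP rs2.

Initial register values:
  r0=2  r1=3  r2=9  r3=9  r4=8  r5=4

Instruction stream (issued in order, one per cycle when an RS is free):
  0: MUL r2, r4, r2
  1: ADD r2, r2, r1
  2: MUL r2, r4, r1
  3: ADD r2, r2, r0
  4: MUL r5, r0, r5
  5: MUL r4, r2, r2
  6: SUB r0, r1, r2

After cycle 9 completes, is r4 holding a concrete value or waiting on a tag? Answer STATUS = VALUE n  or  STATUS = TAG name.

STATUS = TAG Mul2

  c1: issue MUL r2<-Mul1  regs: r0:2,r1:3,r2:Mul1,r3:9,r4:8,r5:4
  c2: issue ADD r2<-Add1  regs: r0:2,r1:3,r2:Add1,r3:9,r4:8,r5:4
  c3: issue MUL r2<-Mul2  regs: r0:2,r1:3,r2:Mul2,r3:9,r4:8,r5:4
  c4: issue ADD r2<-Add2  regs: r0:2,r1:3,r2:Add2,r3:9,r4:8,r5:4
  c5: CDB Mul1=72; issue MUL r5<-Mul1  regs: r0:2,r1:3,r2:Add2,r3:9,r4:8,r5:Mul1
  c6: stall  regs: r0:2,r1:3,r2:Add2,r3:9,r4:8,r5:Mul1
  c7: CDB Add1=75; stall  regs: r0:2,r1:3,r2:Add2,r3:9,r4:8,r5:Mul1
  c8: CDB Mul2=24; issue MUL r4<-Mul2  regs: r0:2,r1:3,r2:Add2,r3:9,r4:Mul2,r5:Mul1
  c9: CDB Mul1=8; issue SUB r0<-Add1  regs: r0:Add1,r1:3,r2:Add2,r3:9,r4:Mul2,r5:8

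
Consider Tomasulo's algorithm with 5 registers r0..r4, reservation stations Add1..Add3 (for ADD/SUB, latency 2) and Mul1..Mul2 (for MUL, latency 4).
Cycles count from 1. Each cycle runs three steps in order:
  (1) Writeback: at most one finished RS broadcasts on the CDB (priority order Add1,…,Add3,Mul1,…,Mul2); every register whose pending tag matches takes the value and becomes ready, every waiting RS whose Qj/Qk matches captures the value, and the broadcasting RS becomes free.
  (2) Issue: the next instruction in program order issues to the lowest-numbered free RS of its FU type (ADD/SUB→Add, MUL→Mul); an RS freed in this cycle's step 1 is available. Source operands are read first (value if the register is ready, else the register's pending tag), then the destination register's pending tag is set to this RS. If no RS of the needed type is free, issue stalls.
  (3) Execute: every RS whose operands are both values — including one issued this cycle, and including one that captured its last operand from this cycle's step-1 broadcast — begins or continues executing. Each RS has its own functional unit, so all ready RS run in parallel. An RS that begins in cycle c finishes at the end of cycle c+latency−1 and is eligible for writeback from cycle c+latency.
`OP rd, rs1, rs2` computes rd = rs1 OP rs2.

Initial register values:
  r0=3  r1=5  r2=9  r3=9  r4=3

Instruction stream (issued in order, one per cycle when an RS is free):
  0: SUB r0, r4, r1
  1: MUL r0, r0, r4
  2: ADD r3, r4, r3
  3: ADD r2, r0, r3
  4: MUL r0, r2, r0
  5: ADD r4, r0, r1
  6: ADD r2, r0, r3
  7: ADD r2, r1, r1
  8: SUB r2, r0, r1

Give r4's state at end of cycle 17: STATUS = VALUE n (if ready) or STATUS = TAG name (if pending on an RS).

STATUS = VALUE -31

c1: issue SUB r0<-Add1 | r0:Add1,r1:5,r2:9,r3:9,r4:3
c2: issue MUL r0<-Mul1 | r0:Mul1,r1:5,r2:9,r3:9,r4:3
c3: CDB Add1=-2; issue ADD r3<-Add1 | r0:Mul1,r1:5,r2:9,r3:Add1,r4:3
c4: issue ADD r2<-Add2 | r0:Mul1,r1:5,r2:Add2,r3:Add1,r4:3
c5: CDB Add1=12; issue MUL r0<-Mul2 | r0:Mul2,r1:5,r2:Add2,r3:12,r4:3
c6: issue ADD r4<-Add1 | r0:Mul2,r1:5,r2:Add2,r3:12,r4:Add1
c7: CDB Mul1=-6; issue ADD r2<-Add3 | r0:Mul2,r1:5,r2:Add3,r3:12,r4:Add1
c8: stall | r0:Mul2,r1:5,r2:Add3,r3:12,r4:Add1
c9: CDB Add2=6; issue ADD r2<-Add2 | r0:Mul2,r1:5,r2:Add2,r3:12,r4:Add1
c10: stall | r0:Mul2,r1:5,r2:Add2,r3:12,r4:Add1
c11: CDB Add2=10; issue SUB r2<-Add2 | r0:Mul2,r1:5,r2:Add2,r3:12,r4:Add1
c12: - | r0:Mul2,r1:5,r2:Add2,r3:12,r4:Add1
c13: CDB Mul2=-36 | r0:-36,r1:5,r2:Add2,r3:12,r4:Add1
c14: - | r0:-36,r1:5,r2:Add2,r3:12,r4:Add1
c15: CDB Add1=-31 | r0:-36,r1:5,r2:Add2,r3:12,r4:-31
c16: CDB Add2=-41 | r0:-36,r1:5,r2:-41,r3:12,r4:-31
c17: CDB Add3=-24 | r0:-36,r1:5,r2:-41,r3:12,r4:-31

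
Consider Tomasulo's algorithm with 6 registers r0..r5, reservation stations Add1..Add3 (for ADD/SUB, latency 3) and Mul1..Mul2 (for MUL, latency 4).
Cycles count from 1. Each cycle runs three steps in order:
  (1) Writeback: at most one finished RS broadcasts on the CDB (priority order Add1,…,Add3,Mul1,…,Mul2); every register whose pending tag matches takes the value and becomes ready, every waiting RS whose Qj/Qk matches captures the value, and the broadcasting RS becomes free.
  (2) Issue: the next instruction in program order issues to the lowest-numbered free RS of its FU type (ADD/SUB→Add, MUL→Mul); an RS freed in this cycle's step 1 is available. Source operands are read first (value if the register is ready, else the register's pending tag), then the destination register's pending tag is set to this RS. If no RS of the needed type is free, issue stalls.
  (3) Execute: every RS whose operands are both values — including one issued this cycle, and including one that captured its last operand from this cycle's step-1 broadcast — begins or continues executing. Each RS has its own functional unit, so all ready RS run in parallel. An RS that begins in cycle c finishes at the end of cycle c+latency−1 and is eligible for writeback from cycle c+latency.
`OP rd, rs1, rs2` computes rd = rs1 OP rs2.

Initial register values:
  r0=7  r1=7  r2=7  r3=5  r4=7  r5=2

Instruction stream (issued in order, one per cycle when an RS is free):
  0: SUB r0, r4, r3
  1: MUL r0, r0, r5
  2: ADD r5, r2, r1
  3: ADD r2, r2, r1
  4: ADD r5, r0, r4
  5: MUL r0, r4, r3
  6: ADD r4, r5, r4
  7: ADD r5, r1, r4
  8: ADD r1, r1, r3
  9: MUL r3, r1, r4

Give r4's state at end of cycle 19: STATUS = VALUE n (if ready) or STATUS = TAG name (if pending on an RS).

STATUS = VALUE 18

c1: issue SUB r0<-Add1 | r0:Add1,r1:7,r2:7,r3:5,r4:7,r5:2
c2: issue MUL r0<-Mul1 | r0:Mul1,r1:7,r2:7,r3:5,r4:7,r5:2
c3: issue ADD r5<-Add2 | r0:Mul1,r1:7,r2:7,r3:5,r4:7,r5:Add2
c4: CDB Add1=2; issue ADD r2<-Add1 | r0:Mul1,r1:7,r2:Add1,r3:5,r4:7,r5:Add2
c5: issue ADD r5<-Add3 | r0:Mul1,r1:7,r2:Add1,r3:5,r4:7,r5:Add3
c6: CDB Add2=14; issue MUL r0<-Mul2 | r0:Mul2,r1:7,r2:Add1,r3:5,r4:7,r5:Add3
c7: CDB Add1=14; issue ADD r4<-Add1 | r0:Mul2,r1:7,r2:14,r3:5,r4:Add1,r5:Add3
c8: CDB Mul1=4; issue ADD r5<-Add2 | r0:Mul2,r1:7,r2:14,r3:5,r4:Add1,r5:Add2
c9: stall | r0:Mul2,r1:7,r2:14,r3:5,r4:Add1,r5:Add2
c10: CDB Mul2=35; stall | r0:35,r1:7,r2:14,r3:5,r4:Add1,r5:Add2
c11: CDB Add3=11; issue ADD r1<-Add3 | r0:35,r1:Add3,r2:14,r3:5,r4:Add1,r5:Add2
c12: issue MUL r3<-Mul1 | r0:35,r1:Add3,r2:14,r3:Mul1,r4:Add1,r5:Add2
c13: - | r0:35,r1:Add3,r2:14,r3:Mul1,r4:Add1,r5:Add2
c14: CDB Add1=18 | r0:35,r1:Add3,r2:14,r3:Mul1,r4:18,r5:Add2
c15: CDB Add3=12 | r0:35,r1:12,r2:14,r3:Mul1,r4:18,r5:Add2
c16: - | r0:35,r1:12,r2:14,r3:Mul1,r4:18,r5:Add2
c17: CDB Add2=25 | r0:35,r1:12,r2:14,r3:Mul1,r4:18,r5:25
c18: - | r0:35,r1:12,r2:14,r3:Mul1,r4:18,r5:25
c19: CDB Mul1=216 | r0:35,r1:12,r2:14,r3:216,r4:18,r5:25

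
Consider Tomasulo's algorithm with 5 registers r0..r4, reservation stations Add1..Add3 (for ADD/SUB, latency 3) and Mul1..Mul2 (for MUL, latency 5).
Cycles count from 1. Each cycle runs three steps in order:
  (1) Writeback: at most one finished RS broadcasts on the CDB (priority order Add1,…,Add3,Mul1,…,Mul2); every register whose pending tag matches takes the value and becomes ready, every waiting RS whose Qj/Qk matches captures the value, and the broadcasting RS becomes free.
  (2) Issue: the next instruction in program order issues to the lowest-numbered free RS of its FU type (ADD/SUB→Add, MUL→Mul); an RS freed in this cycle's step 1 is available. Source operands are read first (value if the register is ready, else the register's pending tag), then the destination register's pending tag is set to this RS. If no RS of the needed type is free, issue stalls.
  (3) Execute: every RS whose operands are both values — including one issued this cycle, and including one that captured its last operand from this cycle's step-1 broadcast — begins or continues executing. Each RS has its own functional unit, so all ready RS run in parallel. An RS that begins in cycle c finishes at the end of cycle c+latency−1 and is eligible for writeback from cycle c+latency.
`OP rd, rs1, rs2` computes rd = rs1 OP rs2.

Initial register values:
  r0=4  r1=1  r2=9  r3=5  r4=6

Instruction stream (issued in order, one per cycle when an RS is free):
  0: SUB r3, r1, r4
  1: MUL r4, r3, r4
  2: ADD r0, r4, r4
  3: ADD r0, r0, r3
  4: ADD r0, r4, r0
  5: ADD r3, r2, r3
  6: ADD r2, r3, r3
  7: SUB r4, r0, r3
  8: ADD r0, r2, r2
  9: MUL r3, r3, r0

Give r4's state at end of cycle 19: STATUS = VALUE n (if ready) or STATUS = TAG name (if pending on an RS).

STATUS = TAG Add2

cycle 1: issue SUB r3<-Add1 // r0:4,r1:1,r2:9,r3:Add1,r4:6
cycle 2: issue MUL r4<-Mul1 // r0:4,r1:1,r2:9,r3:Add1,r4:Mul1
cycle 3: issue ADD r0<-Add2 // r0:Add2,r1:1,r2:9,r3:Add1,r4:Mul1
cycle 4: CDB Add1=-5; issue ADD r0<-Add1 // r0:Add1,r1:1,r2:9,r3:-5,r4:Mul1
cycle 5: issue ADD r0<-Add3 // r0:Add3,r1:1,r2:9,r3:-5,r4:Mul1
cycle 6: stall // r0:Add3,r1:1,r2:9,r3:-5,r4:Mul1
cycle 7: stall // r0:Add3,r1:1,r2:9,r3:-5,r4:Mul1
cycle 8: stall // r0:Add3,r1:1,r2:9,r3:-5,r4:Mul1
cycle 9: CDB Mul1=-30; stall // r0:Add3,r1:1,r2:9,r3:-5,r4:-30
cycle 10: stall // r0:Add3,r1:1,r2:9,r3:-5,r4:-30
cycle 11: stall // r0:Add3,r1:1,r2:9,r3:-5,r4:-30
cycle 12: CDB Add2=-60; issue ADD r3<-Add2 // r0:Add3,r1:1,r2:9,r3:Add2,r4:-30
cycle 13: stall // r0:Add3,r1:1,r2:9,r3:Add2,r4:-30
cycle 14: stall // r0:Add3,r1:1,r2:9,r3:Add2,r4:-30
cycle 15: CDB Add1=-65; issue ADD r2<-Add1 // r0:Add3,r1:1,r2:Add1,r3:Add2,r4:-30
cycle 16: CDB Add2=4; issue SUB r4<-Add2 // r0:Add3,r1:1,r2:Add1,r3:4,r4:Add2
cycle 17: stall // r0:Add3,r1:1,r2:Add1,r3:4,r4:Add2
cycle 18: CDB Add3=-95; issue ADD r0<-Add3 // r0:Add3,r1:1,r2:Add1,r3:4,r4:Add2
cycle 19: CDB Add1=8; issue MUL r3<-Mul1 // r0:Add3,r1:1,r2:8,r3:Mul1,r4:Add2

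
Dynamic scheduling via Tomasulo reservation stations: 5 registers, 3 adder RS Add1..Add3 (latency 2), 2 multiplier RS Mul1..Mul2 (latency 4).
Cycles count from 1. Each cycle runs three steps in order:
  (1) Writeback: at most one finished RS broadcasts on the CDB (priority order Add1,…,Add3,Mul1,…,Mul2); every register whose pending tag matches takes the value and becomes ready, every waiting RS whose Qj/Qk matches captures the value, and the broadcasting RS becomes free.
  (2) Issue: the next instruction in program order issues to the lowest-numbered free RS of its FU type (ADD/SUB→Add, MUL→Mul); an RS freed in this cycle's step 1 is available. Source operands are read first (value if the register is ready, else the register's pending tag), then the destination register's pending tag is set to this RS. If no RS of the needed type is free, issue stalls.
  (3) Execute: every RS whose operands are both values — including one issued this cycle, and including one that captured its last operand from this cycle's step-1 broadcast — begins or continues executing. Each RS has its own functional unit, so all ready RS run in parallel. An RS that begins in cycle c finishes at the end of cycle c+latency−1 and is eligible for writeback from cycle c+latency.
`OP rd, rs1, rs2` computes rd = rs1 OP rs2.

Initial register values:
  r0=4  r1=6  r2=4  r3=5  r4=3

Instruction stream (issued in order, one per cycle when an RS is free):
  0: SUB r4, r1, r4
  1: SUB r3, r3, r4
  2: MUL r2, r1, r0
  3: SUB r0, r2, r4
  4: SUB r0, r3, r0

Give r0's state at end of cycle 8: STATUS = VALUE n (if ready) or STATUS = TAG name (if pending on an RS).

  c1: issue SUB r4<-Add1  regs: r0:4,r1:6,r2:4,r3:5,r4:Add1
  c2: issue SUB r3<-Add2  regs: r0:4,r1:6,r2:4,r3:Add2,r4:Add1
  c3: CDB Add1=3; issue MUL r2<-Mul1  regs: r0:4,r1:6,r2:Mul1,r3:Add2,r4:3
  c4: issue SUB r0<-Add1  regs: r0:Add1,r1:6,r2:Mul1,r3:Add2,r4:3
  c5: CDB Add2=2; issue SUB r0<-Add2  regs: r0:Add2,r1:6,r2:Mul1,r3:2,r4:3
  c6: -  regs: r0:Add2,r1:6,r2:Mul1,r3:2,r4:3
  c7: CDB Mul1=24  regs: r0:Add2,r1:6,r2:24,r3:2,r4:3
  c8: -  regs: r0:Add2,r1:6,r2:24,r3:2,r4:3

STATUS = TAG Add2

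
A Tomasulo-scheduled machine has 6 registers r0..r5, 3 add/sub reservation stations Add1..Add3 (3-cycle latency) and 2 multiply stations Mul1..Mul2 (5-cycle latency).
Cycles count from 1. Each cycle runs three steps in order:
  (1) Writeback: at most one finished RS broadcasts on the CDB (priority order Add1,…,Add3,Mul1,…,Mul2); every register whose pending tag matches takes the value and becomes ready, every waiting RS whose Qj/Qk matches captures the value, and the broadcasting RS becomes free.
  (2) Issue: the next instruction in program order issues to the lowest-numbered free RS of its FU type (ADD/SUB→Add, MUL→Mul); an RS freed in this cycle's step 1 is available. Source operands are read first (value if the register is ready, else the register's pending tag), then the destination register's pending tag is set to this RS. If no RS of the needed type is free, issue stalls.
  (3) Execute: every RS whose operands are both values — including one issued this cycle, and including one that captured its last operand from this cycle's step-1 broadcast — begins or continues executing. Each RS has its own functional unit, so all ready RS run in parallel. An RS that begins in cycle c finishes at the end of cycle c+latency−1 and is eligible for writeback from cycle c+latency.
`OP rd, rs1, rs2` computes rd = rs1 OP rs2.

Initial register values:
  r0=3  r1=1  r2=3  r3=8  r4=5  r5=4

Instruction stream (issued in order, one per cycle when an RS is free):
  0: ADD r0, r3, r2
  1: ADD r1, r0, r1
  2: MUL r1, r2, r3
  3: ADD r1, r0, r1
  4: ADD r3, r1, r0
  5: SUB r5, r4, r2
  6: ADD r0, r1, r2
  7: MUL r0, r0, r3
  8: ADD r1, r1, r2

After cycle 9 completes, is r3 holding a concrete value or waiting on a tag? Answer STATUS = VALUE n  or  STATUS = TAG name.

c1: issue ADD r0<-Add1 | r0:Add1,r1:1,r2:3,r3:8,r4:5,r5:4
c2: issue ADD r1<-Add2 | r0:Add1,r1:Add2,r2:3,r3:8,r4:5,r5:4
c3: issue MUL r1<-Mul1 | r0:Add1,r1:Mul1,r2:3,r3:8,r4:5,r5:4
c4: CDB Add1=11; issue ADD r1<-Add1 | r0:11,r1:Add1,r2:3,r3:8,r4:5,r5:4
c5: issue ADD r3<-Add3 | r0:11,r1:Add1,r2:3,r3:Add3,r4:5,r5:4
c6: stall | r0:11,r1:Add1,r2:3,r3:Add3,r4:5,r5:4
c7: CDB Add2=12; issue SUB r5<-Add2 | r0:11,r1:Add1,r2:3,r3:Add3,r4:5,r5:Add2
c8: CDB Mul1=24; stall | r0:11,r1:Add1,r2:3,r3:Add3,r4:5,r5:Add2
c9: stall | r0:11,r1:Add1,r2:3,r3:Add3,r4:5,r5:Add2

STATUS = TAG Add3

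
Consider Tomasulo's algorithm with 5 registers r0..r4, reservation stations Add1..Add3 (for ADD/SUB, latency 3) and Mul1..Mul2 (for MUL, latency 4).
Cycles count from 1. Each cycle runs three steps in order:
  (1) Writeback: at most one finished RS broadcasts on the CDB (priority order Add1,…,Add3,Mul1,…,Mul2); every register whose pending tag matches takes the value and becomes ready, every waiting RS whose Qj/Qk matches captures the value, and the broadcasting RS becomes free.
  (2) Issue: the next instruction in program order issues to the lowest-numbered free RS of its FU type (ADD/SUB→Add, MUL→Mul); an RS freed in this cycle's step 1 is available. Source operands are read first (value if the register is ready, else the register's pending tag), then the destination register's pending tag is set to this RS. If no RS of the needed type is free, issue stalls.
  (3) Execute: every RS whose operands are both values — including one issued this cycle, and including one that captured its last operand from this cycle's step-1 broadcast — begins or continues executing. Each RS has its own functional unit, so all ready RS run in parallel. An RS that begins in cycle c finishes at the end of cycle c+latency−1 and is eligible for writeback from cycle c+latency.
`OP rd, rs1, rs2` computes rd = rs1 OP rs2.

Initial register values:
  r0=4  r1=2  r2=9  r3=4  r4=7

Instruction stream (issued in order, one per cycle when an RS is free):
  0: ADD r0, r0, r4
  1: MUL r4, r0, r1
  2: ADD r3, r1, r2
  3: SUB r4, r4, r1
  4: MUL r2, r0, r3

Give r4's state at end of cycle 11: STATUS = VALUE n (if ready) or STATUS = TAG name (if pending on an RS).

c1: issue ADD r0<-Add1 | r0:Add1,r1:2,r2:9,r3:4,r4:7
c2: issue MUL r4<-Mul1 | r0:Add1,r1:2,r2:9,r3:4,r4:Mul1
c3: issue ADD r3<-Add2 | r0:Add1,r1:2,r2:9,r3:Add2,r4:Mul1
c4: CDB Add1=11; issue SUB r4<-Add1 | r0:11,r1:2,r2:9,r3:Add2,r4:Add1
c5: issue MUL r2<-Mul2 | r0:11,r1:2,r2:Mul2,r3:Add2,r4:Add1
c6: CDB Add2=11 | r0:11,r1:2,r2:Mul2,r3:11,r4:Add1
c7: - | r0:11,r1:2,r2:Mul2,r3:11,r4:Add1
c8: CDB Mul1=22 | r0:11,r1:2,r2:Mul2,r3:11,r4:Add1
c9: - | r0:11,r1:2,r2:Mul2,r3:11,r4:Add1
c10: CDB Mul2=121 | r0:11,r1:2,r2:121,r3:11,r4:Add1
c11: CDB Add1=20 | r0:11,r1:2,r2:121,r3:11,r4:20

STATUS = VALUE 20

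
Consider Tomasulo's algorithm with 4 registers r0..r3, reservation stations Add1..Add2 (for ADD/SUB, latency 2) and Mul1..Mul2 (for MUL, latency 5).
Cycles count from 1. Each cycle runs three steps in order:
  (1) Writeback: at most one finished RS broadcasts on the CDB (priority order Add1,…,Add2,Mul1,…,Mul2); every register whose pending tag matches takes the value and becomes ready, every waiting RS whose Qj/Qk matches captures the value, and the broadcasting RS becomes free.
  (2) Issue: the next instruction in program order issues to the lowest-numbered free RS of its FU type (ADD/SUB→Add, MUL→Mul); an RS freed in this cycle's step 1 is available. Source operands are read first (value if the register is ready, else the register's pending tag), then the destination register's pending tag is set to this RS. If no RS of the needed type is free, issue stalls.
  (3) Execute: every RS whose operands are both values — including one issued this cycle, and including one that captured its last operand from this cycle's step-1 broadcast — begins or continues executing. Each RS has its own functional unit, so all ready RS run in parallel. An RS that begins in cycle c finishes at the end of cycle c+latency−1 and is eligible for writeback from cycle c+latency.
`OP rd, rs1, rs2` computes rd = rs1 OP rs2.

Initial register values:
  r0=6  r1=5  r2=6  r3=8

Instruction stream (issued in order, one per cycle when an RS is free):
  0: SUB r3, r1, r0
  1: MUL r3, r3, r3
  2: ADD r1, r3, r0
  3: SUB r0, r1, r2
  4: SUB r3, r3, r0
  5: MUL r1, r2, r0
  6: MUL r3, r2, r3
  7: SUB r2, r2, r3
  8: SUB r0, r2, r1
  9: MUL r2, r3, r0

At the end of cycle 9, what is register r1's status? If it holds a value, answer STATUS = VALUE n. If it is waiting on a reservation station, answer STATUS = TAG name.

STATUS = TAG Add1

c1: issue SUB r3<-Add1 | r0:6,r1:5,r2:6,r3:Add1
c2: issue MUL r3<-Mul1 | r0:6,r1:5,r2:6,r3:Mul1
c3: CDB Add1=-1; issue ADD r1<-Add1 | r0:6,r1:Add1,r2:6,r3:Mul1
c4: issue SUB r0<-Add2 | r0:Add2,r1:Add1,r2:6,r3:Mul1
c5: stall | r0:Add2,r1:Add1,r2:6,r3:Mul1
c6: stall | r0:Add2,r1:Add1,r2:6,r3:Mul1
c7: stall | r0:Add2,r1:Add1,r2:6,r3:Mul1
c8: CDB Mul1=1; stall | r0:Add2,r1:Add1,r2:6,r3:1
c9: stall | r0:Add2,r1:Add1,r2:6,r3:1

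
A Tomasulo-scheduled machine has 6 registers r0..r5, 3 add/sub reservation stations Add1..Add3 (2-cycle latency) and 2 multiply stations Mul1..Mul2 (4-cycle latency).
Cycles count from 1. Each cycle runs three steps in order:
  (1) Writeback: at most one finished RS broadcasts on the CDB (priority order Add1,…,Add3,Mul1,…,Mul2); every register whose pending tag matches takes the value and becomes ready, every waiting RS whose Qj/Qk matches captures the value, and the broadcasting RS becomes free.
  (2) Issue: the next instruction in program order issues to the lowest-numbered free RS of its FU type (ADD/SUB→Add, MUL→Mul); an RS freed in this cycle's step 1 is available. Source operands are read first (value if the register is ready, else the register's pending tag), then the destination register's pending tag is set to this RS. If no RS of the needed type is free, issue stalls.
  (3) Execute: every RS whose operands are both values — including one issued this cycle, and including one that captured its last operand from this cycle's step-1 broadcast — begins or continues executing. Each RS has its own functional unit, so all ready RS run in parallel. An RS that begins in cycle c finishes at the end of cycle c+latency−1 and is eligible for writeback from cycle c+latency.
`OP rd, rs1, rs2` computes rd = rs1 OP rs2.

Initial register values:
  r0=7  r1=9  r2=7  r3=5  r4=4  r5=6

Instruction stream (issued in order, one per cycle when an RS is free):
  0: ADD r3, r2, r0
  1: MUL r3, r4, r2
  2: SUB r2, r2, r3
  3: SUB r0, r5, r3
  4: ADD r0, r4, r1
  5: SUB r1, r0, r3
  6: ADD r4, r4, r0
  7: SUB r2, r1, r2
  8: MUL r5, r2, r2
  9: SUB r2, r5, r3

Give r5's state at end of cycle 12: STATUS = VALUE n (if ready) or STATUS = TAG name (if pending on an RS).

STATUS = TAG Mul1

c1: issue ADD r3<-Add1 | r0:7,r1:9,r2:7,r3:Add1,r4:4,r5:6
c2: issue MUL r3<-Mul1 | r0:7,r1:9,r2:7,r3:Mul1,r4:4,r5:6
c3: CDB Add1=14; issue SUB r2<-Add1 | r0:7,r1:9,r2:Add1,r3:Mul1,r4:4,r5:6
c4: issue SUB r0<-Add2 | r0:Add2,r1:9,r2:Add1,r3:Mul1,r4:4,r5:6
c5: issue ADD r0<-Add3 | r0:Add3,r1:9,r2:Add1,r3:Mul1,r4:4,r5:6
c6: CDB Mul1=28; stall | r0:Add3,r1:9,r2:Add1,r3:28,r4:4,r5:6
c7: CDB Add3=13; issue SUB r1<-Add3 | r0:13,r1:Add3,r2:Add1,r3:28,r4:4,r5:6
c8: CDB Add1=-21; issue ADD r4<-Add1 | r0:13,r1:Add3,r2:-21,r3:28,r4:Add1,r5:6
c9: CDB Add2=-22; issue SUB r2<-Add2 | r0:13,r1:Add3,r2:Add2,r3:28,r4:Add1,r5:6
c10: CDB Add1=17; issue MUL r5<-Mul1 | r0:13,r1:Add3,r2:Add2,r3:28,r4:17,r5:Mul1
c11: CDB Add3=-15; issue SUB r2<-Add1 | r0:13,r1:-15,r2:Add1,r3:28,r4:17,r5:Mul1
c12: - | r0:13,r1:-15,r2:Add1,r3:28,r4:17,r5:Mul1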